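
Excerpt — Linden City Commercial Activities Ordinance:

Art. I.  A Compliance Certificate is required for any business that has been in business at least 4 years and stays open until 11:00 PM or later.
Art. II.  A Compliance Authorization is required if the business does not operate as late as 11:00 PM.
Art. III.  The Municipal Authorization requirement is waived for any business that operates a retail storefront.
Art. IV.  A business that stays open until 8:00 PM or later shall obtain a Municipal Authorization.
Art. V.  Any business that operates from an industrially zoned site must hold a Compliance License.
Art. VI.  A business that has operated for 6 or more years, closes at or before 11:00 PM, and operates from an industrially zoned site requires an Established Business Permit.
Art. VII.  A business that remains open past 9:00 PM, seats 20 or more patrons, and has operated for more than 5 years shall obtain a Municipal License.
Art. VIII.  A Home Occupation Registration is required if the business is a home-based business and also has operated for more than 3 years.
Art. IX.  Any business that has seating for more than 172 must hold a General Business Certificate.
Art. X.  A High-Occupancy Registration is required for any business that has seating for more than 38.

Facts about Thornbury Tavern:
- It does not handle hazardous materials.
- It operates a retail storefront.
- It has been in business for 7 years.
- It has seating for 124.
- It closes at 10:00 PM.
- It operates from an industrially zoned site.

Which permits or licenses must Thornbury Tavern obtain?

Art. I. years in business 7 ≥ 4; closes 10:00 PM, at/before 11:00 PM → Compliance Certificate not required.
Art. II. closes 10:00 PM, at/before 11:00 PM → Compliance Authorization required.
Art. III. operates a retail storefront → exempt from Municipal Authorization.
Art. IV. closes 10:00 PM, after 8:00 PM → Municipal Authorization required.
Art. V. operates from an industrially zoned site → Compliance License required.
Art. VI. years in business 7 ≥ 6; closes 10:00 PM, at/before 11:00 PM; operates from an industrially zoned site → Established Business Permit required.
Art. VII. closes 10:00 PM, after 9:00 PM; seating 124 ≥ 20; years in business 7 > 5 → Municipal License required.
Art. VIII. operates from an industrially zoned site (not: is a home-based business); years in business 7 > 3 → Home Occupation Registration not required.
Art. IX. seating 124 ≤ 172 → General Business Certificate not required.
Art. X. seating 124 > 38 → High-Occupancy Registration required.

Compliance Authorization, Compliance License, Established Business Permit, High-Occupancy Registration, Municipal License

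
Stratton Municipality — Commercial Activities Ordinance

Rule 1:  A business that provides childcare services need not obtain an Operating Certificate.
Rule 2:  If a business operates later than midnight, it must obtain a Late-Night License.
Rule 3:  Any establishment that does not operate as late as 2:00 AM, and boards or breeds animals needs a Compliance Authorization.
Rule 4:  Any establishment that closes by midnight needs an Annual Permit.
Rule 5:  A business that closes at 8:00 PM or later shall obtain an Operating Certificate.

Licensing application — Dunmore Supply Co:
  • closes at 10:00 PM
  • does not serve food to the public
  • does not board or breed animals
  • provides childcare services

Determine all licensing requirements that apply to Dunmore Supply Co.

Rule 1: provides childcare services → exempt from Operating Certificate.
Rule 2: closes 10:00 PM, at/before midnight → Late-Night License not required.
Rule 3: closes 10:00 PM, at/before 2:00 AM; does not board or breed animals → Compliance Authorization not required.
Rule 4: closes 10:00 PM, at/before midnight → Annual Permit required.
Rule 5: closes 10:00 PM, after 8:00 PM → Operating Certificate required.

Annual Permit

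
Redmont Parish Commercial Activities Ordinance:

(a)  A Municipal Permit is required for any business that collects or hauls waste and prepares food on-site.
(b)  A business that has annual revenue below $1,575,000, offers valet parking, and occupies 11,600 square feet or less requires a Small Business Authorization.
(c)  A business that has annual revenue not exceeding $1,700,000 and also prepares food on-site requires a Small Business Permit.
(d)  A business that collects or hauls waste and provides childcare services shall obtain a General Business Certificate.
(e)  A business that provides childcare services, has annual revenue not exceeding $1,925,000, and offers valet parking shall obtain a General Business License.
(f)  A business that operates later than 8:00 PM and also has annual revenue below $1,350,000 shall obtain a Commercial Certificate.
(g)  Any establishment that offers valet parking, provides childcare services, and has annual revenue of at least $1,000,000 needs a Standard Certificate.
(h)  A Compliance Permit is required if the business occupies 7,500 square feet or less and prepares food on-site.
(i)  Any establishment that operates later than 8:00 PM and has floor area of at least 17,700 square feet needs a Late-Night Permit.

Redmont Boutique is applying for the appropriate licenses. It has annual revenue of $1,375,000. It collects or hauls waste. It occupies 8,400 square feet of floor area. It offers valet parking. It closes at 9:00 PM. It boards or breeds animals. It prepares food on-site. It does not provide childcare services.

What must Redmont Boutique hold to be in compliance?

(a) collects or hauls waste; prepares food on-site → Municipal Permit required.
(b) revenue $1,375,000 < $1,575,000; offers valet parking; floor area 8,400 square feet ≤ 11,600 square feet → Small Business Authorization required.
(c) revenue $1,375,000 ≤ $1,700,000; prepares food on-site → Small Business Permit required.
(d) collects or hauls waste; does not provide childcare services → General Business Certificate not required.
(e) does not provide childcare services; revenue $1,375,000 ≤ $1,925,000; offers valet parking → General Business License not required.
(f) closes 9:00 PM, after 8:00 PM; revenue $1,375,000 ≥ $1,350,000 → Commercial Certificate not required.
(g) offers valet parking; does not provide childcare services; revenue $1,375,000 ≥ $1,000,000 → Standard Certificate not required.
(h) floor area 8,400 square feet > 7,500 square feet; prepares food on-site → Compliance Permit not required.
(i) closes 9:00 PM, after 8:00 PM; floor area 8,400 square feet < 17,700 square feet → Late-Night Permit not required.

Municipal Permit, Small Business Authorization, Small Business Permit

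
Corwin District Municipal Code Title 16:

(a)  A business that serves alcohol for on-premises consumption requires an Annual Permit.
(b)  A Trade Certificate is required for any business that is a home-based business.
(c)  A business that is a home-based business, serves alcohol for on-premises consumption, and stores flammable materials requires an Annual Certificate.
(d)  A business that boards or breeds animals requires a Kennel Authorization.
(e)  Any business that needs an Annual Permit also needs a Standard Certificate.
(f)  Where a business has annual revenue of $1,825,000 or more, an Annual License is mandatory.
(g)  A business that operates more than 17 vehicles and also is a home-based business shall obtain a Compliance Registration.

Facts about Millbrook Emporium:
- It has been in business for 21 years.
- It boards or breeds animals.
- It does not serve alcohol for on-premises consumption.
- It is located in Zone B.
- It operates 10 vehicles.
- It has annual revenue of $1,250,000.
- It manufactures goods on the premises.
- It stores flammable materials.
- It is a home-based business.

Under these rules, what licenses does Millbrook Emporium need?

Kennel Authorization, Trade Certificate

(a) does not serve alcohol for on-premises consumption → Annual Permit not required.
(b) is a home-based business → Trade Certificate required.
(c) is a home-based business; does not serve alcohol for on-premises consumption; stores flammable materials → Annual Certificate not required.
(d) boards or breeds animals → Kennel Authorization required.
(e) Annual Permit is not required → no effect.
(f) revenue $1,250,000 < $1,825,000 → Annual License not required.
(g) vehicles 10 ≤ 17; is a home-based business → Compliance Registration not required.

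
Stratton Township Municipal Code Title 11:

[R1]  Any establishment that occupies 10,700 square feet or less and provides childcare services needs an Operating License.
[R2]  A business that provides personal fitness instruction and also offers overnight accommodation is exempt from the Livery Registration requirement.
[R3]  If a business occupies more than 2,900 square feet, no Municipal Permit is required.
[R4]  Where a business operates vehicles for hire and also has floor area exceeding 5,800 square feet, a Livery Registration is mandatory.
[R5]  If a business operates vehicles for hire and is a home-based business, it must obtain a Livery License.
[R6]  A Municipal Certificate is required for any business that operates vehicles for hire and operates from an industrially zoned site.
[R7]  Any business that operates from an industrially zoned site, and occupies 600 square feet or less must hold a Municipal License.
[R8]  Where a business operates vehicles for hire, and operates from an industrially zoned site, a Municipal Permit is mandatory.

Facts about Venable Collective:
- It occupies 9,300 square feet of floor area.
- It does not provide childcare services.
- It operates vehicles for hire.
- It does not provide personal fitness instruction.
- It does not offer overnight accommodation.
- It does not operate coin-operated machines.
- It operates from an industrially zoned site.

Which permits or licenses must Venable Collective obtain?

[R1] floor area 9,300 square feet ≤ 10,700 square feet; does not provide childcare services → Operating License not required.
[R2] does not provide personal fitness instruction; does not offer overnight accommodation → Livery Registration exemption does not apply.
[R3] floor area 9,300 square feet > 2,900 square feet → exempt from Municipal Permit.
[R4] operates vehicles for hire; floor area 9,300 square feet > 5,800 square feet → Livery Registration required.
[R5] operates vehicles for hire; operates from an industrially zoned site (not: is a home-based business) → Livery License not required.
[R6] operates vehicles for hire; operates from an industrially zoned site → Municipal Certificate required.
[R7] operates from an industrially zoned site; floor area 9,300 square feet > 600 square feet → Municipal License not required.
[R8] operates vehicles for hire; operates from an industrially zoned site → Municipal Permit required.

Livery Registration, Municipal Certificate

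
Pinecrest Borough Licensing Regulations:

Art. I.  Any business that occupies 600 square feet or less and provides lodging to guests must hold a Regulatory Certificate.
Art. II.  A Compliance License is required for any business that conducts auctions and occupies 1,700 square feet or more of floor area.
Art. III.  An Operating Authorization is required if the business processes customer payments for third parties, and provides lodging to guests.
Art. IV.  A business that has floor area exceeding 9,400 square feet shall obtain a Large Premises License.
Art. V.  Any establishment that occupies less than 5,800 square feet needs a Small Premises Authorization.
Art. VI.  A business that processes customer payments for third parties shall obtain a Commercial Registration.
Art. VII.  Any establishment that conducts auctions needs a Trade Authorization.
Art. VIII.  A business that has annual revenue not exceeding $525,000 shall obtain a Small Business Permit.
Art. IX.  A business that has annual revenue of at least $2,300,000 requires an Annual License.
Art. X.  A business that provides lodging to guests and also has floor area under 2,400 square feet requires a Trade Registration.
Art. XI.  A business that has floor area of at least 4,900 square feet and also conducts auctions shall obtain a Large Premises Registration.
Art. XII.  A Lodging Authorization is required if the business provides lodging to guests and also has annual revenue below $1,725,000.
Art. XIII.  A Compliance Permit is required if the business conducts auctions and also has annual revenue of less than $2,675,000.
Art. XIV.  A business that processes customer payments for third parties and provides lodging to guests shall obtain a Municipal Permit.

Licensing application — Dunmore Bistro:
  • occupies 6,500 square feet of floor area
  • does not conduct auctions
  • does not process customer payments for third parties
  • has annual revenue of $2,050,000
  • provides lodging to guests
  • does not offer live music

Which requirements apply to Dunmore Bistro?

Art. I. floor area 6,500 square feet > 600 square feet; provides lodging to guests → Regulatory Certificate not required.
Art. II. does not conduct auctions; floor area 6,500 square feet ≥ 1,700 square feet → Compliance License not required.
Art. III. does not process customer payments for third parties; provides lodging to guests → Operating Authorization not required.
Art. IV. floor area 6,500 square feet ≤ 9,400 square feet → Large Premises License not required.
Art. V. floor area 6,500 square feet ≥ 5,800 square feet → Small Premises Authorization not required.
Art. VI. does not process customer payments for third parties → Commercial Registration not required.
Art. VII. does not conduct auctions → Trade Authorization not required.
Art. VIII. revenue $2,050,000 > $525,000 → Small Business Permit not required.
Art. IX. revenue $2,050,000 < $2,300,000 → Annual License not required.
Art. X. provides lodging to guests; floor area 6,500 square feet ≥ 2,400 square feet → Trade Registration not required.
Art. XI. floor area 6,500 square feet ≥ 4,900 square feet; does not conduct auctions → Large Premises Registration not required.
Art. XII. provides lodging to guests; revenue $2,050,000 ≥ $1,725,000 → Lodging Authorization not required.
Art. XIII. does not conduct auctions; revenue $2,050,000 < $2,675,000 → Compliance Permit not required.
Art. XIV. does not process customer payments for third parties; provides lodging to guests → Municipal Permit not required.

None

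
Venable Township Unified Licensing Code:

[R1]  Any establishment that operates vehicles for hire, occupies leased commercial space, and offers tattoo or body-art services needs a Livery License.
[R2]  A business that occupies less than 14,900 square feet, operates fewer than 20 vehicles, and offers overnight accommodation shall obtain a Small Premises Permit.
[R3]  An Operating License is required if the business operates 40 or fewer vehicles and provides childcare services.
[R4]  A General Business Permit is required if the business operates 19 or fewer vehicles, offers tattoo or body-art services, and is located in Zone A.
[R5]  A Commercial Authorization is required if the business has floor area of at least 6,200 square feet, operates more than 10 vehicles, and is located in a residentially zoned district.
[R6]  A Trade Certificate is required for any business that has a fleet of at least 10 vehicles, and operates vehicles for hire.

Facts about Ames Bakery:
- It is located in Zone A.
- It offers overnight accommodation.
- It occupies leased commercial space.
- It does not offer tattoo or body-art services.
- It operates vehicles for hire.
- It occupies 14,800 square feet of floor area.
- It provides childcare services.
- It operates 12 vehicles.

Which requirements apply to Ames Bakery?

Operating License, Small Premises Permit, Trade Certificate

[R1] operates vehicles for hire; occupies leased commercial space; does not offer tattoo or body-art services → Livery License not required.
[R2] floor area 14,800 square feet < 14,900 square feet; vehicles 12 < 20; offers overnight accommodation → Small Premises Permit required.
[R3] vehicles 12 ≤ 40; provides childcare services → Operating License required.
[R4] vehicles 12 ≤ 19; does not offer tattoo or body-art services; is located in Zone A → General Business Permit not required.
[R5] floor area 14,800 square feet ≥ 6,200 square feet; vehicles 12 > 10; is located in Zone A (not: is located in a residentially zoned district) → Commercial Authorization not required.
[R6] vehicles 12 ≥ 10; operates vehicles for hire → Trade Certificate required.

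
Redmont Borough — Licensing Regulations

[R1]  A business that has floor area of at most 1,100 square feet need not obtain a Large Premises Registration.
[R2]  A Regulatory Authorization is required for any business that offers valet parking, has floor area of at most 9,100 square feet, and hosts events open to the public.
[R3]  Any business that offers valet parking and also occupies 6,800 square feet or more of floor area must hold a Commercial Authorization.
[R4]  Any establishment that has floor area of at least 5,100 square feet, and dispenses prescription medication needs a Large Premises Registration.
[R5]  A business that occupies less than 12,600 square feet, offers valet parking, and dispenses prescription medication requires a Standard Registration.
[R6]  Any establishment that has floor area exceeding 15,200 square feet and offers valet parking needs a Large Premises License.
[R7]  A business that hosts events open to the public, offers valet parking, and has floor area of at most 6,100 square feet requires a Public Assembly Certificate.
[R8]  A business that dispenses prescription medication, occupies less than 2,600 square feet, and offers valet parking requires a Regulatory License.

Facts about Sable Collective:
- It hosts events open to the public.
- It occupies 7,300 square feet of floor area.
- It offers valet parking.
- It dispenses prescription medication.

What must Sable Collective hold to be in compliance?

Commercial Authorization, Large Premises Registration, Regulatory Authorization, Standard Registration

[R1] floor area 7,300 square feet > 1,100 square feet → Large Premises Registration exemption does not apply.
[R2] offers valet parking; floor area 7,300 square feet ≤ 9,100 square feet; hosts events open to the public → Regulatory Authorization required.
[R3] offers valet parking; floor area 7,300 square feet ≥ 6,800 square feet → Commercial Authorization required.
[R4] floor area 7,300 square feet ≥ 5,100 square feet; dispenses prescription medication → Large Premises Registration required.
[R5] floor area 7,300 square feet < 12,600 square feet; offers valet parking; dispenses prescription medication → Standard Registration required.
[R6] floor area 7,300 square feet ≤ 15,200 square feet; offers valet parking → Large Premises License not required.
[R7] hosts events open to the public; offers valet parking; floor area 7,300 square feet > 6,100 square feet → Public Assembly Certificate not required.
[R8] dispenses prescription medication; floor area 7,300 square feet ≥ 2,600 square feet; offers valet parking → Regulatory License not required.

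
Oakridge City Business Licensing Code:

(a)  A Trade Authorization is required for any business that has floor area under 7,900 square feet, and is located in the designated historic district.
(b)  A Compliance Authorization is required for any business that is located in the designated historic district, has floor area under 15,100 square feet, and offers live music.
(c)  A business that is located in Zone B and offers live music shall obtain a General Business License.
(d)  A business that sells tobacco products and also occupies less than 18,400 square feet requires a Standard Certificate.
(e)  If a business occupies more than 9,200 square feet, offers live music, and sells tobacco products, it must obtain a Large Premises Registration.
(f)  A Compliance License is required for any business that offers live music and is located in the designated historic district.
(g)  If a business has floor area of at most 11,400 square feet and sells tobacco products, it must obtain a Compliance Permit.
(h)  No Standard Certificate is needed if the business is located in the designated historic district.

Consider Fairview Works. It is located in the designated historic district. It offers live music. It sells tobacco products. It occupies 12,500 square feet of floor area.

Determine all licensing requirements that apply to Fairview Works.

Compliance Authorization, Compliance License, Large Premises Registration

(a) floor area 12,500 square feet ≥ 7,900 square feet; is located in the designated historic district → Trade Authorization not required.
(b) is located in the designated historic district; floor area 12,500 square feet < 15,100 square feet; offers live music → Compliance Authorization required.
(c) is located in the designated historic district (not: is located in Zone B); offers live music → General Business License not required.
(d) sells tobacco products; floor area 12,500 square feet < 18,400 square feet → Standard Certificate required.
(e) floor area 12,500 square feet > 9,200 square feet; offers live music; sells tobacco products → Large Premises Registration required.
(f) offers live music; is located in the designated historic district → Compliance License required.
(g) floor area 12,500 square feet > 11,400 square feet; sells tobacco products → Compliance Permit not required.
(h) is located in the designated historic district → exempt from Standard Certificate.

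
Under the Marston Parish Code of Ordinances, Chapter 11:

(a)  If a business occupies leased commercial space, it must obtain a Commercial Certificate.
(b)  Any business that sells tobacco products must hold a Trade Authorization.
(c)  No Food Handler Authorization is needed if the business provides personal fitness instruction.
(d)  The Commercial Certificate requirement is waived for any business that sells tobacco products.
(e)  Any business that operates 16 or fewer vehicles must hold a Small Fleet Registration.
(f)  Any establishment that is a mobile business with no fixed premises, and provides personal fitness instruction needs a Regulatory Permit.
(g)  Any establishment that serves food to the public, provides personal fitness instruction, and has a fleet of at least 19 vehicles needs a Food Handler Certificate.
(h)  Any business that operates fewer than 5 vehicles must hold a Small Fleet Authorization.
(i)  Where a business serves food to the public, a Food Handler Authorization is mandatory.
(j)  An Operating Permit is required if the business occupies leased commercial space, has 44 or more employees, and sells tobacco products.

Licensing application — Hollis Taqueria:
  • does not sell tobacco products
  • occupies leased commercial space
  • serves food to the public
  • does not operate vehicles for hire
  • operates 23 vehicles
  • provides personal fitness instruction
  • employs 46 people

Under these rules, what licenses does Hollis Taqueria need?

(a) occupies leased commercial space → Commercial Certificate required.
(b) does not sell tobacco products → Trade Authorization not required.
(c) provides personal fitness instruction → exempt from Food Handler Authorization.
(d) does not sell tobacco products → Commercial Certificate exemption does not apply.
(e) vehicles 23 > 16 → Small Fleet Registration not required.
(f) occupies leased commercial space (not: is a mobile business with no fixed premises); provides personal fitness instruction → Regulatory Permit not required.
(g) serves food to the public; provides personal fitness instruction; vehicles 23 ≥ 19 → Food Handler Certificate required.
(h) vehicles 23 ≥ 5 → Small Fleet Authorization not required.
(i) serves food to the public → Food Handler Authorization required.
(j) occupies leased commercial space; employees 46 ≥ 44; does not sell tobacco products → Operating Permit not required.

Commercial Certificate, Food Handler Certificate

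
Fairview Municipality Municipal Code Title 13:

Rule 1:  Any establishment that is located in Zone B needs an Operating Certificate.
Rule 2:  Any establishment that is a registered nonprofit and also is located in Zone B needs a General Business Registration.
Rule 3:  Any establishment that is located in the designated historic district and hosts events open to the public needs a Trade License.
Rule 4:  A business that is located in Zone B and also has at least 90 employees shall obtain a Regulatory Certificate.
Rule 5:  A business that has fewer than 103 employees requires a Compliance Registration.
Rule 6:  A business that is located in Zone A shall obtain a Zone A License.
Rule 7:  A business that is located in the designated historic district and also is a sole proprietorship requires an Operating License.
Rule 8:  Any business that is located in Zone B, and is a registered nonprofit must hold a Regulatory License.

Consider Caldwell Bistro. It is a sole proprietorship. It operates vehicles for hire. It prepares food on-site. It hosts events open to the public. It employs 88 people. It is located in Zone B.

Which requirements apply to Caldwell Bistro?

Compliance Registration, Operating Certificate

Rule 1: is located in Zone B → Operating Certificate required.
Rule 2: is a sole proprietorship (not: is a registered nonprofit); is located in Zone B → General Business Registration not required.
Rule 3: is located in Zone B (not: is located in the designated historic district); hosts events open to the public → Trade License not required.
Rule 4: is located in Zone B; employees 88 < 90 → Regulatory Certificate not required.
Rule 5: employees 88 < 103 → Compliance Registration required.
Rule 6: is located in Zone B (not: is located in Zone A) → Zone A License not required.
Rule 7: is located in Zone B (not: is located in the designated historic district); is a sole proprietorship → Operating License not required.
Rule 8: is located in Zone B; is a sole proprietorship (not: is a registered nonprofit) → Regulatory License not required.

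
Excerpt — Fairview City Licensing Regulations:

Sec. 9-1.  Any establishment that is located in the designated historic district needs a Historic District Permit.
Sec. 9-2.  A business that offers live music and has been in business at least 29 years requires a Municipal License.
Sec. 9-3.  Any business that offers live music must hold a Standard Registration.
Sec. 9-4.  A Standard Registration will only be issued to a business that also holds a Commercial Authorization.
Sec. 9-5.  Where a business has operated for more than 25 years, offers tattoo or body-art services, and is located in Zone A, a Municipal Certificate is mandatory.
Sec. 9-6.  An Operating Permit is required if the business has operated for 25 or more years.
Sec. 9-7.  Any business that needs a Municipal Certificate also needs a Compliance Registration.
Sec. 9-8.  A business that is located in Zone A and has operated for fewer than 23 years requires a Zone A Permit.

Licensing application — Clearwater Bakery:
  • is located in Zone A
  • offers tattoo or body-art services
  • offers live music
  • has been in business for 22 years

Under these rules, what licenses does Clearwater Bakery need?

Sec. 9-1. is located in Zone A (not: is located in the designated historic district) → Historic District Permit not required.
Sec. 9-2. offers live music; years in business 22 < 29 → Municipal License not required.
Sec. 9-3. offers live music → Standard Registration required.
Sec. 9-4. Standard Registration is required → Commercial Authorization also required.
Sec. 9-5. years in business 22 ≤ 25; offers tattoo or body-art services; is located in Zone A → Municipal Certificate not required.
Sec. 9-6. years in business 22 < 25 → Operating Permit not required.
Sec. 9-7. Municipal Certificate is not required → no effect.
Sec. 9-8. is located in Zone A; years in business 22 < 23 → Zone A Permit required.

Commercial Authorization, Standard Registration, Zone A Permit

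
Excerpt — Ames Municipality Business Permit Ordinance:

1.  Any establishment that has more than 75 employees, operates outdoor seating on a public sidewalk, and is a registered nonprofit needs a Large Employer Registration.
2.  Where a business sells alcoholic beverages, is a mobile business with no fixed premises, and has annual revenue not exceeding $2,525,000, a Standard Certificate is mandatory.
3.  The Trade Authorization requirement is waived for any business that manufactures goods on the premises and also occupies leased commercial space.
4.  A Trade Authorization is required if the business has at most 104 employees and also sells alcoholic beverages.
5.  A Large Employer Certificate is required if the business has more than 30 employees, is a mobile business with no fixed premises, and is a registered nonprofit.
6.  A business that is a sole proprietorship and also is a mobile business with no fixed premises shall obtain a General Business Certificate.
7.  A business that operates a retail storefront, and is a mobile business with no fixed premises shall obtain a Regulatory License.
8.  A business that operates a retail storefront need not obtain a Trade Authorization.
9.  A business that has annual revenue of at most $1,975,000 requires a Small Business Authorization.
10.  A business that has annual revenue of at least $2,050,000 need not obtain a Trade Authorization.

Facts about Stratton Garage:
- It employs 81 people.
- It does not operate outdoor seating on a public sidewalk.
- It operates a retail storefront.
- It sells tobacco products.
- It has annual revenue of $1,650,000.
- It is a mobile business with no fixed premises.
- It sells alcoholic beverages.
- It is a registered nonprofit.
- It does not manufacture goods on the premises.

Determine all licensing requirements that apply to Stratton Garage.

Large Employer Certificate, Regulatory License, Small Business Authorization, Standard Certificate

1. employees 81 > 75; does not operate outdoor seating on a public sidewalk; is a registered nonprofit → Large Employer Registration not required.
2. sells alcoholic beverages; is a mobile business with no fixed premises; revenue $1,650,000 ≤ $2,525,000 → Standard Certificate required.
3. does not manufacture goods on the premises; is a mobile business with no fixed premises (not: occupies leased commercial space) → Trade Authorization exemption does not apply.
4. employees 81 ≤ 104; sells alcoholic beverages → Trade Authorization required.
5. employees 81 > 30; is a mobile business with no fixed premises; is a registered nonprofit → Large Employer Certificate required.
6. is a registered nonprofit (not: is a sole proprietorship); is a mobile business with no fixed premises → General Business Certificate not required.
7. operates a retail storefront; is a mobile business with no fixed premises → Regulatory License required.
8. operates a retail storefront → exempt from Trade Authorization.
9. revenue $1,650,000 ≤ $1,975,000 → Small Business Authorization required.
10. revenue $1,650,000 < $2,050,000 → Trade Authorization exemption does not apply.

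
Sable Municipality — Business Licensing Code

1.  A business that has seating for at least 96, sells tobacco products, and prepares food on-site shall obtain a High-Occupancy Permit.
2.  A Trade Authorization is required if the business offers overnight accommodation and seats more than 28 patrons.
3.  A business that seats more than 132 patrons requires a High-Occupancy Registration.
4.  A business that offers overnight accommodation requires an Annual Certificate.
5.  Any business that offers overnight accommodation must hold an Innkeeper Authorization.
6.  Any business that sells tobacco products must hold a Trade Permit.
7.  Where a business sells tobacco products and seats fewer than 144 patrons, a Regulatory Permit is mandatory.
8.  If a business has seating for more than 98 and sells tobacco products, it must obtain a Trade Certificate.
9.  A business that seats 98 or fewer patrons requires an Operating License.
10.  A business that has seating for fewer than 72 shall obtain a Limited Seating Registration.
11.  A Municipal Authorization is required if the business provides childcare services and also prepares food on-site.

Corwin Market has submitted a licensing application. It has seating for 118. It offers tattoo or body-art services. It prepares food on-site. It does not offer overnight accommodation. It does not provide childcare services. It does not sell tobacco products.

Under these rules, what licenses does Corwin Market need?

None

1. seating 118 ≥ 96; does not sell tobacco products; prepares food on-site → High-Occupancy Permit not required.
2. does not offer overnight accommodation; seating 118 > 28 → Trade Authorization not required.
3. seating 118 ≤ 132 → High-Occupancy Registration not required.
4. does not offer overnight accommodation → Annual Certificate not required.
5. does not offer overnight accommodation → Innkeeper Authorization not required.
6. does not sell tobacco products → Trade Permit not required.
7. does not sell tobacco products; seating 118 < 144 → Regulatory Permit not required.
8. seating 118 > 98; does not sell tobacco products → Trade Certificate not required.
9. seating 118 > 98 → Operating License not required.
10. seating 118 ≥ 72 → Limited Seating Registration not required.
11. does not provide childcare services; prepares food on-site → Municipal Authorization not required.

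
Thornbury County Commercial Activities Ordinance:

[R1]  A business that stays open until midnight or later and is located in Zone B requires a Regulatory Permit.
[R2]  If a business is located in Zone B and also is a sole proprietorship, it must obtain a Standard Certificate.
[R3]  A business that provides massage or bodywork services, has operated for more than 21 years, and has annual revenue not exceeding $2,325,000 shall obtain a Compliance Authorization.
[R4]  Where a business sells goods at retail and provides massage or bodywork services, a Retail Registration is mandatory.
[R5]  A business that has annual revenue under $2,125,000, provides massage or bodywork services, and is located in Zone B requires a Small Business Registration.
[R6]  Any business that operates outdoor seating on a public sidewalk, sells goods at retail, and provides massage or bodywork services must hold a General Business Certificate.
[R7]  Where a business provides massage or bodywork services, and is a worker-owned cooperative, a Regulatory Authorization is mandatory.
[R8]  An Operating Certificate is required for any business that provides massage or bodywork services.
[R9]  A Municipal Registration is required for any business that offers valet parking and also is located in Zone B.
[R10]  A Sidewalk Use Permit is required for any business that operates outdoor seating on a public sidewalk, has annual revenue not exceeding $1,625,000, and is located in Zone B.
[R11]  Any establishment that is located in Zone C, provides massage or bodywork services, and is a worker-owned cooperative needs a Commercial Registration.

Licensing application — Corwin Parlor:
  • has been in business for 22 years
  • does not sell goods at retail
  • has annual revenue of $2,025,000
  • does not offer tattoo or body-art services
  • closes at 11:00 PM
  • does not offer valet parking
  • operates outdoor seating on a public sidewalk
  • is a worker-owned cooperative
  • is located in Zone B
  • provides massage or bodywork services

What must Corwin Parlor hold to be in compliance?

[R1] closes 11:00 PM, at/before midnight; is located in Zone B → Regulatory Permit not required.
[R2] is located in Zone B; is a worker-owned cooperative (not: is a sole proprietorship) → Standard Certificate not required.
[R3] provides massage or bodywork services; years in business 22 > 21; revenue $2,025,000 ≤ $2,325,000 → Compliance Authorization required.
[R4] does not sell goods at retail; provides massage or bodywork services → Retail Registration not required.
[R5] revenue $2,025,000 < $2,125,000; provides massage or bodywork services; is located in Zone B → Small Business Registration required.
[R6] operates outdoor seating on a public sidewalk; does not sell goods at retail; provides massage or bodywork services → General Business Certificate not required.
[R7] provides massage or bodywork services; is a worker-owned cooperative → Regulatory Authorization required.
[R8] provides massage or bodywork services → Operating Certificate required.
[R9] does not offer valet parking; is located in Zone B → Municipal Registration not required.
[R10] operates outdoor seating on a public sidewalk; revenue $2,025,000 > $1,625,000; is located in Zone B → Sidewalk Use Permit not required.
[R11] is located in Zone B (not: is located in Zone C); provides massage or bodywork services; is a worker-owned cooperative → Commercial Registration not required.

Compliance Authorization, Operating Certificate, Regulatory Authorization, Small Business Registration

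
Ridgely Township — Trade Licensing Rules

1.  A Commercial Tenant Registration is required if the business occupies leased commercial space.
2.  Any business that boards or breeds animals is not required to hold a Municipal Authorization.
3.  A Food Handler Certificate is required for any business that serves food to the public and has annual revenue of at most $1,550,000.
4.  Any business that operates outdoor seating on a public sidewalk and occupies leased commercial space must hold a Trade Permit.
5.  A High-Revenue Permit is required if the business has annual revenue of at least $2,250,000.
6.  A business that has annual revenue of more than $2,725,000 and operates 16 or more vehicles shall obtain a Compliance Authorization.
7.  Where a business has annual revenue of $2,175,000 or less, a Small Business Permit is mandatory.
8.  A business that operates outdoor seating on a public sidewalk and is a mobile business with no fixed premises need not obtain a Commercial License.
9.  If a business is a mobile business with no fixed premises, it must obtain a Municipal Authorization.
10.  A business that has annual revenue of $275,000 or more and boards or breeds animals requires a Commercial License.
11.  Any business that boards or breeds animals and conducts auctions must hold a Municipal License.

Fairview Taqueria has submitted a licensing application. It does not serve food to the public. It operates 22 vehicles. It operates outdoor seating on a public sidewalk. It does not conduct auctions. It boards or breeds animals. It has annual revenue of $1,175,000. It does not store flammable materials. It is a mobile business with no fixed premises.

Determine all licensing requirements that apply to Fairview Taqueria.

Small Business Permit

1. is a mobile business with no fixed premises (not: occupies leased commercial space) → Commercial Tenant Registration not required.
2. boards or breeds animals → exempt from Municipal Authorization.
3. does not serve food to the public; revenue $1,175,000 ≤ $1,550,000 → Food Handler Certificate not required.
4. operates outdoor seating on a public sidewalk; is a mobile business with no fixed premises (not: occupies leased commercial space) → Trade Permit not required.
5. revenue $1,175,000 < $2,250,000 → High-Revenue Permit not required.
6. revenue $1,175,000 ≤ $2,725,000; vehicles 22 ≥ 16 → Compliance Authorization not required.
7. revenue $1,175,000 ≤ $2,175,000 → Small Business Permit required.
8. operates outdoor seating on a public sidewalk; is a mobile business with no fixed premises → exempt from Commercial License.
9. is a mobile business with no fixed premises → Municipal Authorization required.
10. revenue $1,175,000 ≥ $275,000; boards or breeds animals → Commercial License required.
11. boards or breeds animals; does not conduct auctions → Municipal License not required.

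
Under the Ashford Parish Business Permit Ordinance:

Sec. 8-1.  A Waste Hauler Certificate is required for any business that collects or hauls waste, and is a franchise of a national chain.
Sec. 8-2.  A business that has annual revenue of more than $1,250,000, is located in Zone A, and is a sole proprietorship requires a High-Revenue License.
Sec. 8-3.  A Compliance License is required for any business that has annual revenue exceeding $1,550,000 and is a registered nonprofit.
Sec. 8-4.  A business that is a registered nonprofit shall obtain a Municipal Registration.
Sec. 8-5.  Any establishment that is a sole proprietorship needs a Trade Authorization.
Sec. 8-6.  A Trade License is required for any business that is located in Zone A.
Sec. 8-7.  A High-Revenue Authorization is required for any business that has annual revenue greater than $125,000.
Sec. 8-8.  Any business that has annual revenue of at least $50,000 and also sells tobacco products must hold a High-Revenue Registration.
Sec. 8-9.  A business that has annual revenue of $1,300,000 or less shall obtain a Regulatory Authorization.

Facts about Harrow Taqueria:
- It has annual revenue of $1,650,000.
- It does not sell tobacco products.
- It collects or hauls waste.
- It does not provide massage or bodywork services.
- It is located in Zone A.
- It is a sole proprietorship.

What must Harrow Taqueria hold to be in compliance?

High-Revenue Authorization, High-Revenue License, Trade Authorization, Trade License

Sec. 8-1. collects or hauls waste; is a sole proprietorship (not: is a franchise of a national chain) → Waste Hauler Certificate not required.
Sec. 8-2. revenue $1,650,000 > $1,250,000; is located in Zone A; is a sole proprietorship → High-Revenue License required.
Sec. 8-3. revenue $1,650,000 > $1,550,000; is a sole proprietorship (not: is a registered nonprofit) → Compliance License not required.
Sec. 8-4. is a sole proprietorship (not: is a registered nonprofit) → Municipal Registration not required.
Sec. 8-5. is a sole proprietorship → Trade Authorization required.
Sec. 8-6. is located in Zone A → Trade License required.
Sec. 8-7. revenue $1,650,000 > $125,000 → High-Revenue Authorization required.
Sec. 8-8. revenue $1,650,000 ≥ $50,000; does not sell tobacco products → High-Revenue Registration not required.
Sec. 8-9. revenue $1,650,000 > $1,300,000 → Regulatory Authorization not required.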